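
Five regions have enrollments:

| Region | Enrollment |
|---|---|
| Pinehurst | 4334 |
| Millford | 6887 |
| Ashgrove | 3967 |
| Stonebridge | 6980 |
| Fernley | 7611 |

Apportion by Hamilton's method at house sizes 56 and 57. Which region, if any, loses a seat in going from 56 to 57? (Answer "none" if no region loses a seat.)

At 56 seats: Pinehurst 8, Millford 13, Ashgrove 8, Stonebridge 13, Fernley 14.
At 57 seats: Pinehurst 8, Millford 13, Ashgrove 8, Stonebridge 13, Fernley 15.
No region's allocation decreased.

none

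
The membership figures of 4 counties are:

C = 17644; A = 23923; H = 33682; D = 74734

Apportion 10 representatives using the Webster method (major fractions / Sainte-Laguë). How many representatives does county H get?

2

Standard divisor 149983/10 ≈ 14998.3; standard quotas: C 1.176, A 1.595, H 2.246, D 4.983.
Rounding to the nearest integer gives C 1, A 2, H 2, D 5 — total 10, matching the house size, so no adjustment is needed.
H receives 2.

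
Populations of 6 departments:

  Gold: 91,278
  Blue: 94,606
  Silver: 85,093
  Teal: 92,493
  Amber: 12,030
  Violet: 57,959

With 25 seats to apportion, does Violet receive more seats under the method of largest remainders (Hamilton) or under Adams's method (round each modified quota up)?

Adams

Hamilton: Gold 5, Blue 6, Silver 5, Teal 5, Amber 1, Violet 3.
Adams: Gold 5, Blue 5, Silver 5, Teal 5, Amber 1, Violet 4.
Violet gets 3 under Hamilton and 4 under Adams.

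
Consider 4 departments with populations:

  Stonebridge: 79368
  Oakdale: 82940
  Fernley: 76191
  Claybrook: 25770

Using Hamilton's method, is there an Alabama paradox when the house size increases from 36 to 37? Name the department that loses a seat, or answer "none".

At 36 seats: Stonebridge 11, Oakdale 11, Fernley 10, Claybrook 4.
At 37 seats: Stonebridge 11, Oakdale 12, Fernley 11, Claybrook 3.
Claybrook drops from 4 to 3.

Claybrook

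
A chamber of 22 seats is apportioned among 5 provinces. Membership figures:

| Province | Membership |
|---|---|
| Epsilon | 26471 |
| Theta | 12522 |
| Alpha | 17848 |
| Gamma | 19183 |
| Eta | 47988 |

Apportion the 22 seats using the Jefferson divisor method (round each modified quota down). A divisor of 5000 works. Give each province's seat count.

With modified divisor 5000: modified quotas Epsilon 5.294, Theta 2.504, Alpha 3.570, Gamma 3.837, Eta 9.598.
Rounding down: Epsilon 5, Theta 2, Alpha 3, Gamma 3, Eta 9 (total 22).

Epsilon: 5, Theta: 2, Alpha: 3, Gamma: 3, Eta: 9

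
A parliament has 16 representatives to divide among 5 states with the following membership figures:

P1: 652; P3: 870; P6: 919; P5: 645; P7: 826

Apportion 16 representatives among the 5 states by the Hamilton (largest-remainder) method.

P1: 3; P3: 3; P6: 4; P5: 3; P7: 3

The standard divisor is 3912/16 ≈ 244.5.
Standard quotas: P1 2.667, P3 3.558, P6 3.759, P5 2.638, P7 3.378.
Lower quotas: P1 2, P3 3, P6 3, P5 2, P7 3 (sum 13, leaving 3 seats).
Remainders in descending order: P6 0.759, P1 0.667, P5 0.638, P3 0.558, P7 0.378.
The surplus seats go to P6, P1, P5.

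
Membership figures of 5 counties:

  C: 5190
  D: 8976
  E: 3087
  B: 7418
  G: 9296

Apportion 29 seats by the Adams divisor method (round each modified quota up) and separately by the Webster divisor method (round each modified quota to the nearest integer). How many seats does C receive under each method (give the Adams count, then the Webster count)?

Adams: C 5, D 7, E 3, B 6, G 8.
Webster: C 4, D 8, E 3, B 6, G 8.
C gets 5 under Adams and 4 under Webster.

5 and 4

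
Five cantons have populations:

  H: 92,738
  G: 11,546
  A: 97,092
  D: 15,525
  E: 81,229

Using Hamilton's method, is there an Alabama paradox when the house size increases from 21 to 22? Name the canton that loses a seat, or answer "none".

none

At 21 seats: H 6, G 1, A 7, D 1, E 6.
At 22 seats: H 7, G 1, A 7, D 1, E 6.
No canton's allocation decreased.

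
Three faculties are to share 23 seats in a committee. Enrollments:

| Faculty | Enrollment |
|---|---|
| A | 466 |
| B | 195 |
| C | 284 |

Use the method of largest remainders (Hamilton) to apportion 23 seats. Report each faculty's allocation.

Standard divisor: 945 ÷ 23 ≈ 41.087.
Standard quotas: A 11.342, B 4.746, C 6.912.
Lower quotas: A 11, B 4, C 6 (sum 21, leaving 2 seats).
Remainders in descending order: C 0.912, B 0.746, A 0.342.
Largest remainders: C, B receive the extra seats.

A=11; B=5; C=7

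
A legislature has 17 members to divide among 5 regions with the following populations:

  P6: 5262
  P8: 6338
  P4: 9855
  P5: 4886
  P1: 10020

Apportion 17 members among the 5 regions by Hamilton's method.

Total 36361; standard divisor 36361/17 ≈ 2138.882.
Standard quotas: P6 2.4602, P8 2.9632, P4 4.6075, P5 2.2844, P1 4.6847.
Lower quotas: P6 2, P8 2, P4 4, P5 2, P1 4 (sum 14, leaving 3 seats).
Remainders in descending order: P8 0.9632, P1 0.6847, P4 0.6075, P6 0.4602, P5 0.2844.
The surplus seats go to P8, P1, P4.

P6 2; P8 3; P4 5; P5 2; P1 5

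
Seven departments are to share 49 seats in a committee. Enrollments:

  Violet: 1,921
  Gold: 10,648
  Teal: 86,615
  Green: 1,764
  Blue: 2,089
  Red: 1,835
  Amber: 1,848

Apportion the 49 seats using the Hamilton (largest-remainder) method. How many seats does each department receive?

Violet 1; Gold 5; Teal 39; Green 1; Blue 1; Red 1; Amber 1

Total 106720; standard divisor 106720/49 ≈ 2177.959.
Standard quotas: Violet 0.8820, Gold 4.8890, Teal 39.7689, Green 0.8099, Blue 0.9592, Red 0.8425, Amber 0.8485.
Lower quotas: Violet 0, Gold 4, Teal 39, Green 0, Blue 0, Red 0, Amber 0 (sum 43, leaving 6 seats).
Remainders in descending order: Blue 0.9592, Gold 0.8890, Violet 0.8820, Amber 0.8485, Red 0.8425, Green 0.8099, Teal 0.7689.
Largest remainders: Blue, Gold, Violet, Amber, Red, Green receive the extra seats.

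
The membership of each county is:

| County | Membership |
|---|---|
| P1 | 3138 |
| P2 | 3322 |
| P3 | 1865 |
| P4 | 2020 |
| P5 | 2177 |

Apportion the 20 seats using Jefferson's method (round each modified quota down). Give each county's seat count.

Standard divisor 12522/20 ≈ 626.1; standard quotas: P1 5.012, P2 5.306, P3 2.979, P4 3.226, P5 3.477.
Rounding down gives 5, 5, 2, 3, 3 = 18 seats, so the divisor must be adjusted.
With modified divisor 550: modified quotas P1 5.705, P2 6.040, P3 3.391, P4 3.673, P5 3.958.
Rounding down: P1 5, P2 6, P3 3, P4 3, P5 3 (total 20).

P1 5; P2 6; P3 3; P4 3; P5 3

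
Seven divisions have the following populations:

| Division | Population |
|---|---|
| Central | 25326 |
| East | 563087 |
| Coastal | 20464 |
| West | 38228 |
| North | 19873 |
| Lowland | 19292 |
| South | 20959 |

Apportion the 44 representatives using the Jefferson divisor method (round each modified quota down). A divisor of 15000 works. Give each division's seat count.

With modified divisor 15000: modified quotas Central 1.688, East 37.539, Coastal 1.364, West 2.549, North 1.325, Lowland 1.286, South 1.397.
Rounding down: Central 1, East 37, Coastal 1, West 2, North 1, Lowland 1, South 1 (total 44).

Central=1, East=37, Coastal=1, West=2, North=1, Lowland=1, South=1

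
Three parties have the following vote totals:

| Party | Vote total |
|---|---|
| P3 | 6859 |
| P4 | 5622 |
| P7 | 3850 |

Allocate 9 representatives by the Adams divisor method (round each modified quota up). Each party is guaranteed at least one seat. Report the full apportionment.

P3 4, P4 3, P7 2

Standard divisor 16331/9 ≈ 1814.556; standard quotas: P3 3.780, P4 3.098, P7 2.122.
Rounding up gives 4, 4, 3 = 11 seats, so the divisor must be adjusted.
With modified divisor 2100: modified quotas P3 3.266, P4 2.677, P7 1.833.
Rounding up: P3 4, P4 3, P7 2 (total 9).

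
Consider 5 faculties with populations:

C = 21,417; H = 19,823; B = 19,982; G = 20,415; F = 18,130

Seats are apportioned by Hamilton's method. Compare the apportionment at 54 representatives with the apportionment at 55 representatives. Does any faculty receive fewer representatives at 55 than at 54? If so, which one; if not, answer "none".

none

At 54 seats: C 11, H 11, B 11, G 11, F 10.
At 55 seats: C 12, H 11, B 11, G 11, F 10.
No faculty's allocation decreased.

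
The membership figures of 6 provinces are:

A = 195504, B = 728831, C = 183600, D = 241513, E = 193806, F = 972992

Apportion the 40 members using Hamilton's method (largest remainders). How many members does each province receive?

A 3, B 12, C 3, D 4, E 3, F 15

The standard divisor is 2516246/40 ≈ 62906.15.
Standard quotas: A 3.1079, B 11.5860, C 2.9186, D 3.8393, E 3.0809, F 15.4674.
Lower quotas: A 3, B 11, C 2, D 3, E 3, F 15 (sum 37, leaving 3 seats).
Remainders in descending order: C 0.9186, D 0.8393, B 0.5860, F 0.4674, A 0.1079, E 0.0809.
The surplus seats go to C, D, B.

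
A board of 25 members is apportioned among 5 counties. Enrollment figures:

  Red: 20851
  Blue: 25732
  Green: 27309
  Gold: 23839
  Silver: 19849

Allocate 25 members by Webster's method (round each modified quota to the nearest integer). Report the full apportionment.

Standard divisor 117580/25 ≈ 4703.2; standard quotas: Red 4.433, Blue 5.471, Green 5.806, Gold 5.069, Silver 4.220.
Rounding to the nearest integer gives 4, 5, 6, 5, 4 = 24 seats, so the divisor must be adjusted.
With modified divisor 4660: modified quotas Red 4.474, Blue 5.522, Green 5.860, Gold 5.116, Silver 4.259.
Rounding to the nearest integer: Red 4, Blue 6, Green 6, Gold 5, Silver 4 (total 25).

Red 4, Blue 6, Green 6, Gold 5, Silver 4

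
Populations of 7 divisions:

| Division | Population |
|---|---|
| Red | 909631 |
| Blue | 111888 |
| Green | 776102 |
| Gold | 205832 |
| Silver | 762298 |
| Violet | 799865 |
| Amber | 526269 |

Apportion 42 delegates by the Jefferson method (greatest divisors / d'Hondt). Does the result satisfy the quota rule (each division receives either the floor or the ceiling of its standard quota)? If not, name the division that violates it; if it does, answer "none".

Standard quotas: Red 9.337, Blue 1.148, Green 7.966, Gold 2.113, Silver 7.824, Violet 8.210, Amber 5.402.
Jefferson allocation: Red 10, Blue 1, Green 8, Gold 2, Silver 8, Violet 8, Amber 5.
Every allocation lies between the lower and upper quota.

none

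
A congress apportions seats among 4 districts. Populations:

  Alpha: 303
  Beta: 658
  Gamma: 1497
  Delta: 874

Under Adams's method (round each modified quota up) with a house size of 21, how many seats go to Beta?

4

Standard divisor 3332/21 ≈ 158.667; standard quotas: Alpha 1.910, Beta 4.147, Gamma 9.435, Delta 5.508.
Rounding up gives 2, 5, 10, 6 = 23 seats, so the divisor must be adjusted.
With modified divisor 170: modified quotas Alpha 1.782, Beta 3.871, Gamma 8.806, Delta 5.141.
Rounding up: Alpha 2, Beta 4, Gamma 9, Delta 6 (total 21).
Beta receives 4.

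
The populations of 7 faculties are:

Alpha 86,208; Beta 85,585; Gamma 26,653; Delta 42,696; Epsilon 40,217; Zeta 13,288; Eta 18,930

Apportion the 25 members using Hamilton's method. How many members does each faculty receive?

Total 313577; standard divisor 313577/25 ≈ 12543.08.
Standard quotas: Alpha 6.8730, Beta 6.8233, Gamma 2.1249, Delta 3.4039, Epsilon 3.2063, Zeta 1.0594, Eta 1.5092.
Lower quotas: Alpha 6, Beta 6, Gamma 2, Delta 3, Epsilon 3, Zeta 1, Eta 1 (sum 22, leaving 3 seats).
Remainders in descending order: Alpha 0.8730, Beta 0.8233, Eta 0.5092, Delta 0.4039, Epsilon 0.2063, Gamma 0.1249, Zeta 0.0594.
Largest remainders: Alpha, Beta, Eta receive the extra seats.

Alpha=7, Beta=7, Gamma=2, Delta=3, Epsilon=3, Zeta=1, Eta=2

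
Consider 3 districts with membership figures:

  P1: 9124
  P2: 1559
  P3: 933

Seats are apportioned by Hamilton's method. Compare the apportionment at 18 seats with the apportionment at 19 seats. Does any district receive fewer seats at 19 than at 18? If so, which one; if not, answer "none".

P3

At 18 seats: P1 14, P2 2, P3 2.
At 19 seats: P1 15, P2 3, P3 1.
P3 drops from 2 to 1.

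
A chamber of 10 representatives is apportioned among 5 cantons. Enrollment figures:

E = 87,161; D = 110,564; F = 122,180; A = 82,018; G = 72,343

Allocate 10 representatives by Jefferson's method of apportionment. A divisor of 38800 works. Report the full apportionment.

E 2, D 2, F 3, A 2, G 1

With modified divisor 38800: modified quotas E 2.246, D 2.850, F 3.149, A 2.114, G 1.865.
Rounding down: E 2, D 2, F 3, A 2, G 1 (total 10).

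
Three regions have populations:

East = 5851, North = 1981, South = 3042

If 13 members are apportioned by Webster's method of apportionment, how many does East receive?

Standard divisor 10874/13 ≈ 836.462; standard quotas: East 6.995, North 2.368, South 3.637.
Rounding to the nearest integer gives East 7, North 2, South 4 — total 13, matching the house size, so no adjustment is needed.
East receives 7.

7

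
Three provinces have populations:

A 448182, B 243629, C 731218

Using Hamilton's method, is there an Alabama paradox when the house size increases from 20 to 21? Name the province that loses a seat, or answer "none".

B

At 20 seats: A 6, B 4, C 10.
At 21 seats: A 7, B 3, C 11.
B drops from 4 to 3.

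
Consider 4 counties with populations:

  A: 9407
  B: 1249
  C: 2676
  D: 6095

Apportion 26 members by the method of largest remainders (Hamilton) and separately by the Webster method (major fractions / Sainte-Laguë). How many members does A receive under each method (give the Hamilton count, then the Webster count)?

Hamilton: A 13, B 2, C 3, D 8.
Webster: A 12, B 2, C 4, D 8.
A gets 13 under Hamilton and 12 under Webster.

13 and 12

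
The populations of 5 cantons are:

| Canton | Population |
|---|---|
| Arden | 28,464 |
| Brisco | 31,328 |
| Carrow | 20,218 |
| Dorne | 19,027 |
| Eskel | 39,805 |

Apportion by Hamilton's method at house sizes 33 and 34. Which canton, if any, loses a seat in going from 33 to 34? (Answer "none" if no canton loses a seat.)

At 33 seats: Arden 7, Brisco 7, Carrow 5, Dorne 5, Eskel 9.
At 34 seats: Arden 7, Brisco 8, Carrow 5, Dorne 4, Eskel 10.
Dorne drops from 5 to 4.

Dorne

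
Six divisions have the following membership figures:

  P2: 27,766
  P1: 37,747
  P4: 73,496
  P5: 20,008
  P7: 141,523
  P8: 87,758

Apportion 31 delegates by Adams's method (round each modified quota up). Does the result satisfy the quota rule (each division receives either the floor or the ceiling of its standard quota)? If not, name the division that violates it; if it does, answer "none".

none

Standard quotas: P2 2.217, P1 3.014, P4 5.868, P5 1.597, P7 11.299, P8 7.006.
Adams allocation: P2 2, P1 3, P4 6, P5 2, P7 11, P8 7.
Every allocation lies between the lower and upper quota.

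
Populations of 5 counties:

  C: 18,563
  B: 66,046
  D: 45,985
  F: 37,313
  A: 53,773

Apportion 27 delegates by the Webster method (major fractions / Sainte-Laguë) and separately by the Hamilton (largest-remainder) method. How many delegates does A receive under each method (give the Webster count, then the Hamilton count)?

Webster: C 2, B 8, D 6, F 5, A 6.
Hamilton: C 2, B 8, D 6, F 4, A 7.
A gets 6 under Webster and 7 under Hamilton.

6 and 7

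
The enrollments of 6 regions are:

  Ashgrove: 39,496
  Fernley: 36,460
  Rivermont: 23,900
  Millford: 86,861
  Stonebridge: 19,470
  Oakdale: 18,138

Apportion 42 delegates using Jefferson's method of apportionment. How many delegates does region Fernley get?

7

Standard divisor 224325/42 ≈ 5341.071; standard quotas: Ashgrove 7.395, Fernley 6.826, Rivermont 4.475, Millford 16.263, Stonebridge 3.645, Oakdale 3.396.
Rounding down gives 7, 6, 4, 16, 3, 3 = 39 seats, so the divisor must be adjusted.
With modified divisor 4900: modified quotas Ashgrove 8.060, Fernley 7.441, Rivermont 4.878, Millford 17.727, Stonebridge 3.973, Oakdale 3.702.
Rounding down: Ashgrove 8, Fernley 7, Rivermont 4, Millford 17, Stonebridge 3, Oakdale 3 (total 42).
Fernley receives 7.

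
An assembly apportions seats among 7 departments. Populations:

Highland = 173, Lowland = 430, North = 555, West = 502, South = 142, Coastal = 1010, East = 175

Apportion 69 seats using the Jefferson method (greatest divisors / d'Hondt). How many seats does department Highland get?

4

Standard divisor 2987/69 ≈ 43.29; standard quotas: Highland 3.996, Lowland 9.933, North 12.821, West 11.596, South 3.280, Coastal 23.331, East 4.043.
Rounding down gives 3, 9, 12, 11, 3, 23, 4 = 65 seats, so the divisor must be adjusted.
With modified divisor 42: modified quotas Highland 4.119, Lowland 10.238, North 13.214, West 11.952, South 3.381, Coastal 24.048, East 4.167.
Rounding down: Highland 4, Lowland 10, North 13, West 11, South 3, Coastal 24, East 4 (total 69).
Highland receives 4.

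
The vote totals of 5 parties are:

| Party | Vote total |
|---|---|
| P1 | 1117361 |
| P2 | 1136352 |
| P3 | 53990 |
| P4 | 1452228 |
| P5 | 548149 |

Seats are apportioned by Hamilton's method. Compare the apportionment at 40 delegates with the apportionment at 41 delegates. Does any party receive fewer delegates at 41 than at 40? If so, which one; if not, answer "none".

At 40 seats: P1 10, P2 11, P3 1, P4 13, P5 5.
At 41 seats: P1 11, P2 11, P3 0, P4 14, P5 5.
P3 drops from 1 to 0.

P3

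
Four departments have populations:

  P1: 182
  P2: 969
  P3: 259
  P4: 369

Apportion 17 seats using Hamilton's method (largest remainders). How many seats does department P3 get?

2

Total 1779; standard divisor 1779/17 ≈ 104.647.
Standard quotas: P1 1.739, P2 9.260, P3 2.475, P4 3.526.
Lower quotas: P1 1, P2 9, P3 2, P4 3 (sum 15, leaving 2 seats).
Remainders in descending order: P1 0.739, P4 0.526, P3 0.475, P2 0.260.
The surplus seats go to P1, P4.
P3 receives 2.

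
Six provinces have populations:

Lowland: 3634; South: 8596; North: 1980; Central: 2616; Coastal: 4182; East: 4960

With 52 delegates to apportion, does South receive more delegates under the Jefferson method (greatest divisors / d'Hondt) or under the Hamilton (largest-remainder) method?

Jefferson: Lowland 7, South 18, North 4, Central 5, Coastal 8, East 10.
Hamilton: Lowland 7, South 17, North 4, Central 5, Coastal 9, East 10.
South gets 18 under Jefferson and 17 under Hamilton.

Jefferson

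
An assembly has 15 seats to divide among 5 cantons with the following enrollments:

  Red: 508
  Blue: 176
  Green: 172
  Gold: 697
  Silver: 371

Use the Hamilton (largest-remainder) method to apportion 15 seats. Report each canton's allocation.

Total 1924; standard divisor 1924/15 ≈ 128.267.
Standard quotas: Red 3.960, Blue 1.372, Green 1.341, Gold 5.434, Silver 2.892.
Lower quotas: Red 3, Blue 1, Green 1, Gold 5, Silver 2 (sum 12, leaving 3 seats).
Remainders in descending order: Red 0.960, Silver 0.892, Gold 0.434, Blue 0.372, Green 0.341.
The surplus seats go to Red, Silver, Gold.

Red=4, Blue=1, Green=1, Gold=6, Silver=3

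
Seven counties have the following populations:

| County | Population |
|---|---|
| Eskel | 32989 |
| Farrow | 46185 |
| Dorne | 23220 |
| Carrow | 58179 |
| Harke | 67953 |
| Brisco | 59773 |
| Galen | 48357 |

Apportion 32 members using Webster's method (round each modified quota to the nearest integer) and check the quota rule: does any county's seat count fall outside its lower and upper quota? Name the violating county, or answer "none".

Standard quotas: Eskel 3.136, Farrow 4.390, Dorne 2.207, Carrow 5.530, Harke 6.459, Brisco 5.682, Galen 4.596.
Webster allocation: Eskel 3, Farrow 4, Dorne 2, Carrow 6, Harke 6, Brisco 6, Galen 5.
Every allocation lies between the lower and upper quota.

none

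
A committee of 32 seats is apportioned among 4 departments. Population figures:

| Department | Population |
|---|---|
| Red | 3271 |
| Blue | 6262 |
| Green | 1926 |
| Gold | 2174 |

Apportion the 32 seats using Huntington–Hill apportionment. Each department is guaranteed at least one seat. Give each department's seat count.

With divisor 431: modified quotas Red 7.589, Blue 14.529, Green 4.469, Gold 5.044.
Geometric-mean thresholds: Red √(7·8)=7.483, Blue √(14·15)=14.491, Green √(4·5)=4.472, Gold √(5·6)=5.477.
Each quota rounded against its threshold gives Red 8, Blue 15, Green 4, Gold 5 (total 32).

Red 8; Blue 15; Green 4; Gold 5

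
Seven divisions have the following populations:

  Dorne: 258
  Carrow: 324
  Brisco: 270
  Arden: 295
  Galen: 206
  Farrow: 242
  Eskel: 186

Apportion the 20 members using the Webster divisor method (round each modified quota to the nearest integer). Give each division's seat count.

Dorne: 3; Carrow: 4; Brisco: 3; Arden: 3; Galen: 2; Farrow: 3; Eskel: 2

Standard divisor 1781/20 ≈ 89.05; standard quotas: Dorne 2.897, Carrow 3.638, Brisco 3.032, Arden 3.313, Galen 2.313, Farrow 2.718, Eskel 2.089.
Rounding to the nearest integer gives Dorne 3, Carrow 4, Brisco 3, Arden 3, Galen 2, Farrow 3, Eskel 2 — total 20, matching the house size, so no adjustment is needed.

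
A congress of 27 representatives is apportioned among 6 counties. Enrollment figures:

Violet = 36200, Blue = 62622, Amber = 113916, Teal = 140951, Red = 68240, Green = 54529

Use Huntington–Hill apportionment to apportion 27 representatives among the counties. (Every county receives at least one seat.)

With divisor 17828: modified quotas Violet 2.031, Blue 3.513, Amber 6.390, Teal 7.906, Red 3.828, Green 3.059.
Geometric-mean thresholds: Violet √(2·3)=2.449, Blue √(3·4)=3.464, Amber √(6·7)=6.481, Teal √(7·8)=7.483, Red √(3·4)=3.464, Green √(3·4)=3.464.
Each quota rounded against its threshold gives Violet 2, Blue 4, Amber 6, Teal 8, Red 4, Green 3 (total 27).

Violet=2; Blue=4; Amber=6; Teal=8; Red=4; Green=3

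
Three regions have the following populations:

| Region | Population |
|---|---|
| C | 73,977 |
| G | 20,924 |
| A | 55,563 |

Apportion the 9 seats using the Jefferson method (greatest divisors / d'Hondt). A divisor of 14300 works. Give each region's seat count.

With modified divisor 14300: modified quotas C 5.173, G 1.463, A 3.886.
Rounding down: C 5, G 1, A 3 (total 9).

C: 5, G: 1, A: 3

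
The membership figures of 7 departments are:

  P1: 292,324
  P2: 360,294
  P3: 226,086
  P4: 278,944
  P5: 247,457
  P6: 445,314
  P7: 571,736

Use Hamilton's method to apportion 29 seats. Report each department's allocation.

Total 2422155; standard divisor 2422155/29 ≈ 83522.586.
Standard quotas: P1 3.4999, P2 4.3137, P3 2.7069, P4 3.3397, P5 2.9628, P6 5.3317, P7 6.8453.
Lower quotas: P1 3, P2 4, P3 2, P4 3, P5 2, P6 5, P7 6 (sum 25, leaving 4 seats).
Remainders in descending order: P5 0.9628, P7 0.8453, P3 0.7069, P1 0.4999, P4 0.3397, P6 0.3317, P2 0.3137.
The surplus seats go to P5, P7, P3, P1.

P1: 4; P2: 4; P3: 3; P4: 3; P5: 3; P6: 5; P7: 7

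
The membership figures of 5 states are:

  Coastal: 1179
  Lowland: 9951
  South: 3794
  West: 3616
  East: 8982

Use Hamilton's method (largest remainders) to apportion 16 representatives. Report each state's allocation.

Standard divisor: 27522 ÷ 16 ≈ 1720.125.
Standard quotas: Coastal 0.6854, Lowland 5.7850, South 2.2057, West 2.1022, East 5.2217.
Lower quotas: Coastal 0, Lowland 5, South 2, West 2, East 5 (sum 14, leaving 2 seats).
Remainders in descending order: Lowland 0.7850, Coastal 0.6854, East 0.2217, South 0.2057, West 0.1022.
The surplus seats go to Lowland, Coastal.

Coastal=1, Lowland=6, South=2, West=2, East=5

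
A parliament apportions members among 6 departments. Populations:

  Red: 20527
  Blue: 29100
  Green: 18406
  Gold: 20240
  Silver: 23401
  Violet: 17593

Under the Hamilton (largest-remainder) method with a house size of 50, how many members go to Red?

The standard divisor is 129267/50 ≈ 2585.34.
Standard quotas: Red 7.9398, Blue 11.2558, Green 7.1194, Gold 7.8288, Silver 9.0514, Violet 6.8049.
Lower quotas: Red 7, Blue 11, Green 7, Gold 7, Silver 9, Violet 6 (sum 47, leaving 3 seats).
Remainders in descending order: Red 0.9398, Gold 0.8288, Violet 0.8049, Blue 0.2558, Green 0.1194, Silver 0.0514.
The surplus seats go to Red, Gold, Violet.
Red receives 8.

8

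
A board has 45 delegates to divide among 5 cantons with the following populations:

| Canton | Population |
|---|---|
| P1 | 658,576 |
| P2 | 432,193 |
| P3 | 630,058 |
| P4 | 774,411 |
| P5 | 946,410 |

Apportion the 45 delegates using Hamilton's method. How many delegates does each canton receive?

P1 9, P2 6, P3 8, P4 10, P5 12

Standard divisor: 3441648 ÷ 45 ≈ 76481.067.
Standard quotas: P1 8.6110, P2 5.6510, P3 8.2381, P4 10.1255, P5 12.3744.
Lower quotas: P1 8, P2 5, P3 8, P4 10, P5 12 (sum 43, leaving 2 seats).
Remainders in descending order: P2 0.6510, P1 0.6110, P5 0.3744, P3 0.2381, P4 0.1255.
Largest remainders: P2, P1 receive the extra seats.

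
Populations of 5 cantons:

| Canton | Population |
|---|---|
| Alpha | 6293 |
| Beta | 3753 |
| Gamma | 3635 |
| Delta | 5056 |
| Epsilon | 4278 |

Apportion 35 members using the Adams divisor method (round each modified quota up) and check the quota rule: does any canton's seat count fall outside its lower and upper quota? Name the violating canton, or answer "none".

none

Standard quotas: Alpha 9.570, Beta 5.707, Gamma 5.528, Delta 7.689, Epsilon 6.506.
Adams allocation: Alpha 9, Beta 6, Gamma 6, Delta 8, Epsilon 6.
Every allocation lies between the lower and upper quota.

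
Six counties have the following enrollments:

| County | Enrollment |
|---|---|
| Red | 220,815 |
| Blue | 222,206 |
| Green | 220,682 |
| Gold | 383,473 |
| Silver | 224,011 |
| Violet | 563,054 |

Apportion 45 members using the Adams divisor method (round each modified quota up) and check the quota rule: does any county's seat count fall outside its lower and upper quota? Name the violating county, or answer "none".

none

Standard quotas: Red 5.417, Blue 5.451, Green 5.414, Gold 9.408, Silver 5.496, Violet 13.814.
Adams allocation: Red 6, Blue 6, Green 5, Gold 9, Silver 6, Violet 13.
Every allocation lies between the lower and upper quota.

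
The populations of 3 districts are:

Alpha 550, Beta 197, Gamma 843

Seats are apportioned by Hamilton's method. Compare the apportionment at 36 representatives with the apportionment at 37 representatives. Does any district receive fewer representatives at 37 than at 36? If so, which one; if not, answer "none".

At 36 seats: Alpha 12, Beta 5, Gamma 19.
At 37 seats: Alpha 13, Beta 4, Gamma 20.
Beta drops from 5 to 4.

Beta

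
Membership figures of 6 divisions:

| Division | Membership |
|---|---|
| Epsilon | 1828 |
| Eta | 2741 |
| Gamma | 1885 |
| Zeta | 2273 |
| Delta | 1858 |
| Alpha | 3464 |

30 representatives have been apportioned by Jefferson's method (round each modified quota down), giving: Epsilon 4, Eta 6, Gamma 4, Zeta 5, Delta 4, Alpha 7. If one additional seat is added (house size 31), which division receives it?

Priority for the next seat is population ÷ (current seats + 1).
Priorities: Epsilon 365.600, Eta 391.571, Gamma 377.000, Zeta 378.833, Delta 371.600, Alpha 433.000.
Highest priority: Alpha.

Alpha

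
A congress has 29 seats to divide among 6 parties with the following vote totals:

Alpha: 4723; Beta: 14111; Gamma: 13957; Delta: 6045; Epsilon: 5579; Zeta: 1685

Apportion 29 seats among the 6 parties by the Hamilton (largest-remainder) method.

Alpha: 3, Beta: 9, Gamma: 9, Delta: 4, Epsilon: 3, Zeta: 1

Standard divisor: 46100 ÷ 29 ≈ 1589.655.
Standard quotas: Alpha 2.9711, Beta 8.8768, Gamma 8.7799, Delta 3.8027, Epsilon 3.5096, Zeta 1.0600.
Lower quotas: Alpha 2, Beta 8, Gamma 8, Delta 3, Epsilon 3, Zeta 1 (sum 25, leaving 4 seats).
Remainders in descending order: Alpha 0.9711, Beta 0.8768, Delta 0.8027, Gamma 0.7799, Epsilon 0.5096, Zeta 0.0600.
Largest remainders: Alpha, Beta, Delta, Gamma receive the extra seats.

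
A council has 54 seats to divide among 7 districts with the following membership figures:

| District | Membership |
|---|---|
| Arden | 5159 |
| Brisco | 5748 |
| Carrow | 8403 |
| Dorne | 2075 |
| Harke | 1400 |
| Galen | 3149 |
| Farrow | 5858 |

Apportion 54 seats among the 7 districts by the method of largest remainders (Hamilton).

Arden: 9, Brisco: 10, Carrow: 14, Dorne: 4, Harke: 2, Galen: 5, Farrow: 10

Standard divisor: 31792 ÷ 54 ≈ 588.741.
Standard quotas: Arden 8.7628, Brisco 9.7632, Carrow 14.2728, Dorne 3.5245, Harke 2.3780, Galen 5.3487, Farrow 9.9501.
Lower quotas: Arden 8, Brisco 9, Carrow 14, Dorne 3, Harke 2, Galen 5, Farrow 9 (sum 50, leaving 4 seats).
Remainders in descending order: Farrow 0.9501, Brisco 0.7632, Arden 0.7628, Dorne 0.5245, Harke 0.3780, Galen 0.3487, Carrow 0.2728.
Largest remainders: Farrow, Brisco, Arden, Dorne receive the extra seats.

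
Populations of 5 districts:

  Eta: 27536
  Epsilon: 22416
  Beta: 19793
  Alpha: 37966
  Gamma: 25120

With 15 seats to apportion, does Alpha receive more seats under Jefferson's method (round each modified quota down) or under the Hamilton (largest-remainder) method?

Jefferson: Eta 3, Epsilon 2, Beta 2, Alpha 5, Gamma 3.
Hamilton: Eta 3, Epsilon 3, Beta 2, Alpha 4, Gamma 3.
Alpha gets 5 under Jefferson and 4 under Hamilton.

Jefferson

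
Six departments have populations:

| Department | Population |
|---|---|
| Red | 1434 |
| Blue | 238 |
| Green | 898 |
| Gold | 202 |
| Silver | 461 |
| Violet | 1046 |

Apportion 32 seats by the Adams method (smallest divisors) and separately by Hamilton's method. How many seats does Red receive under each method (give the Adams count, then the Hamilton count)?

10 and 11

Adams: Red 10, Blue 2, Green 7, Gold 2, Silver 4, Violet 7.
Hamilton: Red 11, Blue 2, Green 7, Gold 1, Silver 3, Violet 8.
Red gets 10 under Adams and 11 under Hamilton.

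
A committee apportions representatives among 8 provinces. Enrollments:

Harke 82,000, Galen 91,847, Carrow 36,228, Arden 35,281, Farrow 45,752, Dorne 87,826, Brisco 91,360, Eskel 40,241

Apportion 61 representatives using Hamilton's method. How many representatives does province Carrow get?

4

Total 510535; standard divisor 510535/61 ≈ 8369.426.
Standard quotas: Harke 9.7976, Galen 10.9741, Carrow 4.3286, Arden 4.2155, Farrow 5.4666, Dorne 10.4937, Brisco 10.9159, Eskel 4.8081.
Lower quotas: Harke 9, Galen 10, Carrow 4, Arden 4, Farrow 5, Dorne 10, Brisco 10, Eskel 4 (sum 56, leaving 5 seats).
Remainders in descending order: Galen 0.9741, Brisco 0.9159, Eskel 0.8081, Harke 0.7976, Dorne 0.4937, Farrow 0.4666, Carrow 0.3286, Arden 0.2155.
Largest remainders: Galen, Brisco, Eskel, Harke, Dorne receive the extra seats.
Carrow receives 4.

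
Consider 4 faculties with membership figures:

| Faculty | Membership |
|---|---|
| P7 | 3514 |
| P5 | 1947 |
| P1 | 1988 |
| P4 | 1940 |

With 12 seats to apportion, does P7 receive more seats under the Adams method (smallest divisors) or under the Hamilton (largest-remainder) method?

Adams: P7 4, P5 3, P1 3, P4 2.
Hamilton: P7 5, P5 2, P1 3, P4 2.
P7 gets 4 under Adams and 5 under Hamilton.

Hamilton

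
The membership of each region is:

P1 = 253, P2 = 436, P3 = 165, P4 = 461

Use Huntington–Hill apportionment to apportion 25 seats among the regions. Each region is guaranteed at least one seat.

P1=5, P2=8, P3=3, P4=9

With divisor 53: modified quotas P1 4.774, P2 8.226, P3 3.113, P4 8.698.
Geometric-mean thresholds: P1 √(4·5)=4.472, P2 √(8·9)=8.485, P3 √(3·4)=3.464, P4 √(8·9)=8.485.
Each quota rounded against its threshold gives P1 5, P2 8, P3 3, P4 9 (total 25).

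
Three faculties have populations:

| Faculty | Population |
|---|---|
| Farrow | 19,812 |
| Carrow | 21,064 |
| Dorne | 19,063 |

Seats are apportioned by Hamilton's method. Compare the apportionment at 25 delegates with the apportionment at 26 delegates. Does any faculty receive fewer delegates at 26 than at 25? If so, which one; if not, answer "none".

none

At 25 seats: Farrow 8, Carrow 9, Dorne 8.
At 26 seats: Farrow 9, Carrow 9, Dorne 8.
No faculty's allocation decreased.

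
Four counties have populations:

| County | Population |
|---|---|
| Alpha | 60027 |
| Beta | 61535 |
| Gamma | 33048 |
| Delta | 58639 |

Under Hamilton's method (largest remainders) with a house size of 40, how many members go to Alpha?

11

Standard divisor: 213249 ÷ 40 ≈ 5331.225.
Standard quotas: Alpha 11.2595, Beta 11.5424, Gamma 6.1990, Delta 10.9992.
Lower quotas: Alpha 11, Beta 11, Gamma 6, Delta 10 (sum 38, leaving 2 seats).
Remainders in descending order: Delta 0.9992, Beta 0.5424, Alpha 0.2595, Gamma 0.1990.
The surplus seats go to Delta, Beta.
Alpha receives 11.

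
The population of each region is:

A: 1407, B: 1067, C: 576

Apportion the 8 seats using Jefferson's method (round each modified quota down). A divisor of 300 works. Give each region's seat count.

A 4; B 3; C 1

With modified divisor 300: modified quotas A 4.690, B 3.557, C 1.920.
Rounding down: A 4, B 3, C 1 (total 8).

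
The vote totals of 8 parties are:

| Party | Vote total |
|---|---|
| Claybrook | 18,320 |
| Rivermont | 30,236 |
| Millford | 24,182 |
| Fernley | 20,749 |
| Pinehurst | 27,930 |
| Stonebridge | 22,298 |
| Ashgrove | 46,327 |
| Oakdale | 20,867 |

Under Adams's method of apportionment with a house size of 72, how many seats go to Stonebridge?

Standard divisor 210909/72 ≈ 2929.292; standard quotas: Claybrook 6.254, Rivermont 10.322, Millford 8.255, Fernley 7.083, Pinehurst 9.535, Stonebridge 7.612, Ashgrove 15.815, Oakdale 7.124.
Rounding up gives 7, 11, 9, 8, 10, 8, 16, 8 = 77 seats, so the divisor must be adjusted.
With modified divisor 3070: modified quotas Claybrook 5.967, Rivermont 9.849, Millford 7.877, Fernley 6.759, Pinehurst 9.098, Stonebridge 7.263, Ashgrove 15.090, Oakdale 6.797.
Rounding up: Claybrook 6, Rivermont 10, Millford 8, Fernley 7, Pinehurst 10, Stonebridge 8, Ashgrove 16, Oakdale 7 (total 72).
Stonebridge receives 8.

8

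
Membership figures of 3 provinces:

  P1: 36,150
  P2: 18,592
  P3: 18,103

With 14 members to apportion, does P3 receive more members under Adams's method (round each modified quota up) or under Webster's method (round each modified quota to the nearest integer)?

Adams: P1 6, P2 4, P3 4.
Webster: P1 7, P2 4, P3 3.
P3 gets 4 under Adams and 3 under Webster.

Adams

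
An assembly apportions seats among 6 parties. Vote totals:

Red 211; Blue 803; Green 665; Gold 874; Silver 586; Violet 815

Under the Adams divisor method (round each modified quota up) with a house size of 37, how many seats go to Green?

6

Standard divisor 3954/37 ≈ 106.865; standard quotas: Red 1.974, Blue 7.514, Green 6.223, Gold 8.179, Silver 5.484, Violet 7.626.
Rounding up gives 2, 8, 7, 9, 6, 8 = 40 seats, so the divisor must be adjusted.
With modified divisor 116: modified quotas Red 1.819, Blue 6.922, Green 5.733, Gold 7.534, Silver 5.052, Violet 7.026.
Rounding up: Red 2, Blue 7, Green 6, Gold 8, Silver 6, Violet 8 (total 37).
Green receives 6.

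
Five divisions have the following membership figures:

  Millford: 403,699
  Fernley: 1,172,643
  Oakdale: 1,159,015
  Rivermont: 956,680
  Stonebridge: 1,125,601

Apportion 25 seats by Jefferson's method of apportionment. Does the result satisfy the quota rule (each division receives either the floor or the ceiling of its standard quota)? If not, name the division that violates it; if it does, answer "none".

Standard quotas: Millford 2.095, Fernley 6.085, Oakdale 6.014, Rivermont 4.964, Stonebridge 5.841.
Jefferson allocation: Millford 2, Fernley 6, Oakdale 6, Rivermont 5, Stonebridge 6.
Every allocation lies between the lower and upper quota.

none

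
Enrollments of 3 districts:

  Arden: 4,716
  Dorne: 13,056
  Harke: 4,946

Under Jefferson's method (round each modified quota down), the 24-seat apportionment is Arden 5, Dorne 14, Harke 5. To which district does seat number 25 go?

Priority for the next seat is population ÷ (current seats + 1).
Priorities: Arden 786.000, Dorne 870.400, Harke 824.333.
Highest priority: Dorne.

Dorne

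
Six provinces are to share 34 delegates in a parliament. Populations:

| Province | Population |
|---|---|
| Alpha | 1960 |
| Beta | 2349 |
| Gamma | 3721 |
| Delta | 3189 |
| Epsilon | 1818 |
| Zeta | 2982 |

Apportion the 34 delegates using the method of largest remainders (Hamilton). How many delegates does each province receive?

Alpha 4; Beta 5; Gamma 8; Delta 7; Epsilon 4; Zeta 6

Total 16019; standard divisor 16019/34 ≈ 471.147.
Standard quotas: Alpha 4.160, Beta 4.986, Gamma 7.898, Delta 6.769, Epsilon 3.859, Zeta 6.329.
Lower quotas: Alpha 4, Beta 4, Gamma 7, Delta 6, Epsilon 3, Zeta 6 (sum 30, leaving 4 seats).
Remainders in descending order: Beta 0.986, Gamma 0.898, Epsilon 0.859, Delta 0.769, Zeta 0.329, Alpha 0.160.
The surplus seats go to Beta, Gamma, Epsilon, Delta.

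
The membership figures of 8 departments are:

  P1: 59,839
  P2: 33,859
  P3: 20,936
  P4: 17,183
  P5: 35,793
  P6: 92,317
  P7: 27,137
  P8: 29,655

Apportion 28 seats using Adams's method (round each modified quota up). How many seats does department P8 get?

Standard divisor 316719/28 ≈ 11311.393; standard quotas: P1 5.290, P2 2.993, P3 1.851, P4 1.519, P5 3.164, P6 8.161, P7 2.399, P8 2.622.
Rounding up gives 6, 3, 2, 2, 4, 9, 3, 3 = 32 seats, so the divisor must be adjusted.
With modified divisor 13400: modified quotas P1 4.466, P2 2.527, P3 1.562, P4 1.282, P5 2.671, P6 6.889, P7 2.025, P8 2.213.
Rounding up: P1 5, P2 3, P3 2, P4 2, P5 3, P6 7, P7 3, P8 3 (total 28).
P8 receives 3.

3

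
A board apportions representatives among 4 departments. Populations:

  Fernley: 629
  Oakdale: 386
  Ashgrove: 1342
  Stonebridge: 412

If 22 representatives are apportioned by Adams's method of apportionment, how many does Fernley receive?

Standard divisor 2769/22 ≈ 125.864; standard quotas: Fernley 4.997, Oakdale 3.067, Ashgrove 10.662, Stonebridge 3.273.
Rounding up gives 5, 4, 11, 4 = 24 seats, so the divisor must be adjusted.
With modified divisor 136: modified quotas Fernley 4.625, Oakdale 2.838, Ashgrove 9.868, Stonebridge 3.029.
Rounding up: Fernley 5, Oakdale 3, Ashgrove 10, Stonebridge 4 (total 22).
Fernley receives 5.

5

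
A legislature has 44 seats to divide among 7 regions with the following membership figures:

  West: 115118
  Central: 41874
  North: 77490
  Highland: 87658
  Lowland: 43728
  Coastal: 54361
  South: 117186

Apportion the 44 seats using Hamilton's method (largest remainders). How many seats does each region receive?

West 9; Central 3; North 6; Highland 7; Lowland 4; Coastal 5; South 10

Standard divisor: 537415 ÷ 44 ≈ 12213.977.
Standard quotas: West 9.4251, Central 3.4284, North 6.3444, Highland 7.1769, Lowland 3.5802, Coastal 4.4507, South 9.5944.
Lower quotas: West 9, Central 3, North 6, Highland 7, Lowland 3, Coastal 4, South 9 (sum 41, leaving 3 seats).
Remainders in descending order: South 0.5944, Lowland 0.5802, Coastal 0.4507, Central 0.4284, West 0.4251, North 0.3444, Highland 0.1769.
The surplus seats go to South, Lowland, Coastal.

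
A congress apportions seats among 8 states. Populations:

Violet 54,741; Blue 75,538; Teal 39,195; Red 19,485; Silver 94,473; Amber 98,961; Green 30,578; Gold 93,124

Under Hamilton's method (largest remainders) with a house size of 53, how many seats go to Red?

2

The standard divisor is 506095/53 ≈ 9548.962.
Standard quotas: Violet 5.7327, Blue 7.9106, Teal 4.1046, Red 2.0405, Silver 9.8935, Amber 10.3635, Green 3.2022, Gold 9.7523.
Lower quotas: Violet 5, Blue 7, Teal 4, Red 2, Silver 9, Amber 10, Green 3, Gold 9 (sum 49, leaving 4 seats).
Remainders in descending order: Blue 0.9106, Silver 0.8935, Gold 0.7523, Violet 0.7327, Amber 0.3635, Green 0.2022, Teal 0.1046, Red 0.0405.
The surplus seats go to Blue, Silver, Gold, Violet.
Red receives 2.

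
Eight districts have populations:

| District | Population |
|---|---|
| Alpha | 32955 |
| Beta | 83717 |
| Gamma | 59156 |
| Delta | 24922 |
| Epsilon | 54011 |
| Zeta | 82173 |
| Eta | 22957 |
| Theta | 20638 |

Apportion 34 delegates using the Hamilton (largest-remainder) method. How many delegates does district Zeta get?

Standard divisor: 380529 ÷ 34 ≈ 11192.029.
Standard quotas: Alpha 2.9445, Beta 7.4801, Gamma 5.2855, Delta 2.2268, Epsilon 4.8258, Zeta 7.3421, Eta 2.0512, Theta 1.8440.
Lower quotas: Alpha 2, Beta 7, Gamma 5, Delta 2, Epsilon 4, Zeta 7, Eta 2, Theta 1 (sum 30, leaving 4 seats).
Remainders in descending order: Alpha 0.9445, Theta 0.8440, Epsilon 0.8258, Beta 0.4801, Zeta 0.3421, Gamma 0.2855, Delta 0.2268, Eta 0.0512.
Largest remainders: Alpha, Theta, Epsilon, Beta receive the extra seats.
Zeta receives 7.

7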